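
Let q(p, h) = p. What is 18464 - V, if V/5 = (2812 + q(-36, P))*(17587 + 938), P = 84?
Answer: -257108536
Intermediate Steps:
V = 257127000 (V = 5*((2812 - 36)*(17587 + 938)) = 5*(2776*18525) = 5*51425400 = 257127000)
18464 - V = 18464 - 1*257127000 = 18464 - 257127000 = -257108536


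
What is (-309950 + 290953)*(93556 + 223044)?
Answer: -6014450200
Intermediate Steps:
(-309950 + 290953)*(93556 + 223044) = -18997*316600 = -6014450200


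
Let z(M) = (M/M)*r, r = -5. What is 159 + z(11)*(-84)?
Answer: 579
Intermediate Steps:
z(M) = -5 (z(M) = (M/M)*(-5) = 1*(-5) = -5)
159 + z(11)*(-84) = 159 - 5*(-84) = 159 + 420 = 579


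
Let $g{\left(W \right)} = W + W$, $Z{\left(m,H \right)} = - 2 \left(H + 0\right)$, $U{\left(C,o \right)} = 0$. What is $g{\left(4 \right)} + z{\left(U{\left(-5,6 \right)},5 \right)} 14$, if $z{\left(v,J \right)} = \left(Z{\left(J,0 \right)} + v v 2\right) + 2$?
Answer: $36$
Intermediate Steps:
$Z{\left(m,H \right)} = - 2 H$
$z{\left(v,J \right)} = 2 + 2 v^{2}$ ($z{\left(v,J \right)} = \left(\left(-2\right) 0 + v v 2\right) + 2 = \left(0 + v^{2} \cdot 2\right) + 2 = \left(0 + 2 v^{2}\right) + 2 = 2 v^{2} + 2 = 2 + 2 v^{2}$)
$g{\left(W \right)} = 2 W$
$g{\left(4 \right)} + z{\left(U{\left(-5,6 \right)},5 \right)} 14 = 2 \cdot 4 + \left(2 + 2 \cdot 0^{2}\right) 14 = 8 + \left(2 + 2 \cdot 0\right) 14 = 8 + \left(2 + 0\right) 14 = 8 + 2 \cdot 14 = 8 + 28 = 36$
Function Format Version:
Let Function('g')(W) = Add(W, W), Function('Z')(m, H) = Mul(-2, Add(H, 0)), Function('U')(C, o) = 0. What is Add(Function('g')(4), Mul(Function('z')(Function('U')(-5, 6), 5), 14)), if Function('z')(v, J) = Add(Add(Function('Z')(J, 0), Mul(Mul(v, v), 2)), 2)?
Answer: 36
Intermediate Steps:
Function('Z')(m, H) = Mul(-2, H)
Function('z')(v, J) = Add(2, Mul(2, Pow(v, 2))) (Function('z')(v, J) = Add(Add(Mul(-2, 0), Mul(Mul(v, v), 2)), 2) = Add(Add(0, Mul(Pow(v, 2), 2)), 2) = Add(Add(0, Mul(2, Pow(v, 2))), 2) = Add(Mul(2, Pow(v, 2)), 2) = Add(2, Mul(2, Pow(v, 2))))
Function('g')(W) = Mul(2, W)
Add(Function('g')(4), Mul(Function('z')(Function('U')(-5, 6), 5), 14)) = Add(Mul(2, 4), Mul(Add(2, Mul(2, Pow(0, 2))), 14)) = Add(8, Mul(Add(2, Mul(2, 0)), 14)) = Add(8, Mul(Add(2, 0), 14)) = Add(8, Mul(2, 14)) = Add(8, 28) = 36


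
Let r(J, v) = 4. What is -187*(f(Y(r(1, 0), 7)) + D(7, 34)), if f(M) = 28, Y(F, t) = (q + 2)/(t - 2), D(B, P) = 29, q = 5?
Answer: -10659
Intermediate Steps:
Y(F, t) = 7/(-2 + t) (Y(F, t) = (5 + 2)/(t - 2) = 7/(-2 + t))
-187*(f(Y(r(1, 0), 7)) + D(7, 34)) = -187*(28 + 29) = -187*57 = -10659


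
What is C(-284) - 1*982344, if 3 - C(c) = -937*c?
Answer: -1248449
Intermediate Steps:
C(c) = 3 + 937*c (C(c) = 3 - (-937)*c = 3 + 937*c)
C(-284) - 1*982344 = (3 + 937*(-284)) - 1*982344 = (3 - 266108) - 982344 = -266105 - 982344 = -1248449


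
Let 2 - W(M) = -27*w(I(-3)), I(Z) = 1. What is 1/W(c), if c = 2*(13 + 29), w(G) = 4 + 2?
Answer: 1/164 ≈ 0.0060976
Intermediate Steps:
w(G) = 6
c = 84 (c = 2*42 = 84)
W(M) = 164 (W(M) = 2 - (-27)*6 = 2 - 1*(-162) = 2 + 162 = 164)
1/W(c) = 1/164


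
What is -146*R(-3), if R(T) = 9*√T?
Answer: -1314*I*√3 ≈ -2275.9*I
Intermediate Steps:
-146*R(-3) = -1314*√(-3) = -1314*I*√3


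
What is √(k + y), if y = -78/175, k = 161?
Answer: √196679/35 ≈ 12.671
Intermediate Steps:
y = -78/175 (y = -78*1/175 = -78/175 ≈ -0.44571)
√(k + y) = √(161 - 78/175) = √(28097/175) = √196679/35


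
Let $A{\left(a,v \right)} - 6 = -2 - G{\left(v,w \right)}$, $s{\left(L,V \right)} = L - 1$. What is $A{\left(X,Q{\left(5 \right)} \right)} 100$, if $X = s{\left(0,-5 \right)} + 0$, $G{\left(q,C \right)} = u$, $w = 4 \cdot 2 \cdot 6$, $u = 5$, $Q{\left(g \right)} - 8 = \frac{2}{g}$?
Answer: $-100$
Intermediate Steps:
$Q{\left(g \right)} = 8 + \frac{2}{g}$
$s{\left(L,V \right)} = -1 + L$
$w = 48$ ($w = 8 \cdot 6 = 48$)
$G{\left(q,C \right)} = 5$
$X = -1$ ($X = \left(-1 + 0\right) + 0 = -1 + 0 = -1$)
$A{\left(a,v \right)} = -1$ ($A{\left(a,v \right)} = 6 - 7 = -1$)
$A{\left(X,Q{\left(5 \right)} \right)} 100 = \left(-1\right) 100 = -100$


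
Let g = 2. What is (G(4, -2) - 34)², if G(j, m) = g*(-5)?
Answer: 1936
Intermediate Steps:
G(j, m) = -10 (G(j, m) = 2*(-5) = -10)
(G(4, -2) - 34)² = (-10 - 34)² = (-44)² = 1936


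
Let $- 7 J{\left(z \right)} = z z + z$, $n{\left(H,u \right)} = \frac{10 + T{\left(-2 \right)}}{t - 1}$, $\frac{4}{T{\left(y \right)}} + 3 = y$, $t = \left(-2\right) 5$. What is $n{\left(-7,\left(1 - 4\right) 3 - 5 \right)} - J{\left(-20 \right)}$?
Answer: $\frac{20578}{385} \approx 53.449$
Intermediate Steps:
$t = -10$
$T{\left(y \right)} = \frac{4}{-3 + y}$
$n{\left(H,u \right)} = - \frac{46}{55}$ ($n{\left(H,u \right)} = \frac{10 + \frac{4}{-3 - 2}}{-10 - 1} = \frac{10 + \frac{4}{-5}}{-11} = \left(10 + 4 \left(- \frac{1}{5}\right)\right) \left(- \frac{1}{11}\right) = \left(10 - \frac{4}{5}\right) \left(- \frac{1}{11}\right) = \frac{46}{5} \left(- \frac{1}{11}\right) = - \frac{46}{55}$)
$J{\left(z \right)} = - \frac{z}{7} - \frac{z^{2}}{7}$ ($J{\left(z \right)} = - \frac{z z + z}{7} = - \frac{z^{2} + z}{7} = - \frac{z + z^{2}}{7} = - \frac{z}{7} - \frac{z^{2}}{7}$)
$n{\left(-7,\left(1 - 4\right) 3 - 5 \right)} - J{\left(-20 \right)} = - \frac{46}{55} - \left(- \frac{1}{7}\right) \left(-20\right) \left(1 - 20\right) = - \frac{46}{55} - \left(- \frac{1}{7}\right) \left(-20\right) \left(-19\right) = - \frac{46}{55} - - \frac{380}{7} = - \frac{46}{55} + \frac{380}{7} = \frac{20578}{385}$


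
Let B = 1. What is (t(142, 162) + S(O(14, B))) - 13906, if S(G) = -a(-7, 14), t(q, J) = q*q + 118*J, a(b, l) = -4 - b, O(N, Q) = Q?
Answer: 25371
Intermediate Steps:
t(q, J) = q**2 + 118*J
S(G) = -3 (S(G) = -(-4 - 1*(-7)) = -(-4 + 7) = -1*3 = -3)
(t(142, 162) + S(O(14, B))) - 13906 = ((142**2 + 118*162) - 3) - 13906 = ((20164 + 19116) - 3) - 13906 = (39280 - 3) - 13906 = 39277 - 13906 = 25371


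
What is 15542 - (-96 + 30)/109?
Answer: 1694144/109 ≈ 15543.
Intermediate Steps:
15542 - (-96 + 30)/109 = 15542 - (-66)/109 = 15542 - 1*(-66/109) = 15542 + 66/109 = 1694144/109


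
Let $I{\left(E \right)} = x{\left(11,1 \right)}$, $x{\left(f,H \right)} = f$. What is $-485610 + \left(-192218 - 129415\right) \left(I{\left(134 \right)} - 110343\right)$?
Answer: $35485926546$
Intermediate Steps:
$I{\left(E \right)} = 11$
$-485610 + \left(-192218 - 129415\right) \left(I{\left(134 \right)} - 110343\right) = -485610 + \left(-192218 - 129415\right) \left(11 - 110343\right) = -485610 - -35486412156 = -485610 + 35486412156 = 35485926546$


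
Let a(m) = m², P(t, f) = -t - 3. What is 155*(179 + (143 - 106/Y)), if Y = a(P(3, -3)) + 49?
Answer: 845184/17 ≈ 49717.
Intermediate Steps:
P(t, f) = -3 - t
Y = 85 (Y = (-3 - 1*3)² + 49 = (-3 - 3)² + 49 = (-6)² + 49 = 36 + 49 = 85)
155*(179 + (143 - 106/Y)) = 155*(179 + (143 - 106/85)) = 155*(179 + 12049/85) = 155*(27264/85) = 845184/17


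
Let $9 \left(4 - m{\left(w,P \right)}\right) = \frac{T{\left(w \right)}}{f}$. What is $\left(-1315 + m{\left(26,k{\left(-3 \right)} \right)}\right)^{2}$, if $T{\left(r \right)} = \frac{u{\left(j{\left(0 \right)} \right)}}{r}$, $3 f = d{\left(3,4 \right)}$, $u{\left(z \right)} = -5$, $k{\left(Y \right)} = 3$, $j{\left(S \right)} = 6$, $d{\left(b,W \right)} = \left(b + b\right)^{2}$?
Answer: $\frac{13551844526089}{7884864} \approx 1.7187 \cdot 10^{6}$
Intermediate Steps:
$d{\left(b,W \right)} = 4 b^{2}$ ($d{\left(b,W \right)} = \left(2 b\right)^{2} = 4 b^{2}$)
$f = 12$ ($f = \frac{4 \cdot 3^{2}}{3} = \frac{4 \cdot 9}{3} = \frac{1}{3} \cdot 36 = 12$)
$T{\left(r \right)} = - \frac{5}{r}$
$m{\left(w,P \right)} = 4 + \frac{5}{108 w}$ ($m{\left(w,P \right)} = 4 - \frac{- \frac{5}{w} \frac{1}{12}}{9} = 4 - \frac{\left(- \frac{5}{12}\right) \frac{1}{w}}{9} = 4 + \frac{5}{108 w}$)
$\left(-1315 + m{\left(26,k{\left(-3 \right)} \right)}\right)^{2} = \left(-1315 + \left(4 + \frac{5}{108 \cdot 26}\right)\right)^{2} = \left(-1315 + \left(4 + \frac{5}{108} \cdot \frac{1}{26}\right)\right)^{2} = \left(-1315 + \left(4 + \frac{5}{2808}\right)\right)^{2} = \left(-1315 + \frac{11237}{2808}\right)^{2} = \left(- \frac{3681283}{2808}\right)^{2} = \frac{13551844526089}{7884864}$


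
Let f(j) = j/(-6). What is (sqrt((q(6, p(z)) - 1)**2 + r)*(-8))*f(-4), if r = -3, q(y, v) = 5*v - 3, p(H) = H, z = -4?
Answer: -16*sqrt(573)/3 ≈ -127.67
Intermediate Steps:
f(j) = -j/6 (f(j) = j*(-1/6) = -j/6)
q(y, v) = -3 + 5*v
(sqrt((q(6, p(z)) - 1)**2 + r)*(-8))*f(-4) = (sqrt(((-3 + 5*(-4)) - 1)**2 - 3)*(-8))*(-1/6*(-4)) = (sqrt(((-3 - 20) - 1)**2 - 3)*(-8))*(2/3) = (sqrt((-23 - 1)**2 - 3)*(-8))*(2/3) = (sqrt((-24)**2 - 3)*(-8))*(2/3) = (sqrt(576 - 3)*(-8))*(2/3) = (sqrt(573)*(-8))*(2/3) = -8*sqrt(573)*(2/3) = -16*sqrt(573)/3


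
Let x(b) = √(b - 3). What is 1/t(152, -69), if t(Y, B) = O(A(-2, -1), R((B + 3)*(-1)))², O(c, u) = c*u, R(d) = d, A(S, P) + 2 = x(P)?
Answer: I/34848 ≈ 2.8696e-5*I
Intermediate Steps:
x(b) = √(-3 + b)
A(S, P) = -2 + √(-3 + P)
t(Y, B) = (-3 - B)²*(-2 + 2*I)² (t(Y, B) = ((-2 + √(-3 - 1))*((B + 3)*(-1)))² = ((-2 + √(-4))*((3 + B)*(-1)))² = ((-2 + 2*I)*(-3 - B))² = ((-3 - B)*(-2 + 2*I))² = (-3 - B)²*(-2 + 2*I)²)
1/t(152, -69) = 1/(4*(1 - I)²*(3 - 69)²) = 1/(4*(1 - I)²*(-66)²) = 1/(4*(1 - I)²*4356) = 1/(17424*(1 - I)²)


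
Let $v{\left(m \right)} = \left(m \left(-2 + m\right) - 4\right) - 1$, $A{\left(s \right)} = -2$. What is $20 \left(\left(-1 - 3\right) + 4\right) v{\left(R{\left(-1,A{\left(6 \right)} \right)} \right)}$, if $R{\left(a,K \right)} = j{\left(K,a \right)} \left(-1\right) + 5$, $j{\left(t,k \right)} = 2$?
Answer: $0$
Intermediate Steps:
$R{\left(a,K \right)} = 3$ ($R{\left(a,K \right)} = 2 \left(-1\right) + 5 = -2 + 5 = 3$)
$v{\left(m \right)} = -5 + m \left(-2 + m\right)$ ($v{\left(m \right)} = \left(-4 + m \left(-2 + m\right)\right) - 1 = -5 + m \left(-2 + m\right)$)
$20 \left(\left(-1 - 3\right) + 4\right) v{\left(R{\left(-1,A{\left(6 \right)} \right)} \right)} = 20 \left(\left(-1 - 3\right) + 4\right) \left(-5 + 3^{2} - 6\right) = 20 \left(-4 + 4\right) \left(-5 + 9 - 6\right) = 20 \cdot 0 \left(-2\right) = 0 \left(-2\right) = 0$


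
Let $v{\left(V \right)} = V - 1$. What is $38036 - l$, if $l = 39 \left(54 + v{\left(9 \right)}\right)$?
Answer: $35618$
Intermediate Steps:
$v{\left(V \right)} = -1 + V$
$l = 2418$ ($l = 39 \left(54 + \left(-1 + 9\right)\right) = 39 \left(54 + 8\right) = 39 \cdot 62 = 2418$)
$38036 - l = 38036 - 2418 = 35618$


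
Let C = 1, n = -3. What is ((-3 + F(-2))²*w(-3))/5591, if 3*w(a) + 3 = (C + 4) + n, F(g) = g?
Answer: -25/16773 ≈ -0.0014905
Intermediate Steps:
w(a) = -⅓ (w(a) = -1 + ((1 + 4) - 3)/3 = -1 + (5 - 3)/3 = -1 + (⅓)*2 = -1 + ⅔ = -⅓)
((-3 + F(-2))²*w(-3))/5591 = ((-3 - 2)²*(-⅓))/5591 = ((-5)²*(-⅓))*(1/5591) = (25*(-⅓))*(1/5591) = -25/3*1/5591 = -25/16773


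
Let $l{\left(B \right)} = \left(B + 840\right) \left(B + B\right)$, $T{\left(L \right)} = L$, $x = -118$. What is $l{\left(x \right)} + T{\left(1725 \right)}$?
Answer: $-168667$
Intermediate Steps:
$l{\left(B \right)} = 2 B \left(840 + B\right)$ ($l{\left(B \right)} = \left(840 + B\right) 2 B = 2 B \left(840 + B\right)$)
$l{\left(x \right)} + T{\left(1725 \right)} = 2 \left(-118\right) \left(840 - 118\right) + 1725 = 2 \left(-118\right) 722 + 1725 = -170392 + 1725 = -168667$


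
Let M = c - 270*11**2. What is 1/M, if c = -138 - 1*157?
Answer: -1/32965 ≈ -3.0335e-5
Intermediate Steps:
c = -295 (c = -138 - 157 = -295)
M = -32965 (M = -295 - 270*11**2 = -295 - 270*121 = -295 - 32670 = -32965)
1/M = 1/(-32965) = -1/32965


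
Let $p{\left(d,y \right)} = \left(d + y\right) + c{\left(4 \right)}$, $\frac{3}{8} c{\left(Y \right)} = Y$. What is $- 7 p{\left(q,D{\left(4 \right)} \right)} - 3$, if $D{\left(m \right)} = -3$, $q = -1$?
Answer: $- \frac{149}{3} \approx -49.667$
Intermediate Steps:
$c{\left(Y \right)} = \frac{8 Y}{3}$
$p{\left(d,y \right)} = \frac{32}{3} + d + y$ ($p{\left(d,y \right)} = \left(d + y\right) + \frac{8}{3} \cdot 4 = \left(d + y\right) + \frac{32}{3} = \frac{32}{3} + d + y$)
$- 7 p{\left(q,D{\left(4 \right)} \right)} - 3 = - 7 \left(\frac{32}{3} - 1 - 3\right) - 3 = \left(-7\right) \frac{20}{3} - 3 = - \frac{140}{3} - 3 = - \frac{149}{3}$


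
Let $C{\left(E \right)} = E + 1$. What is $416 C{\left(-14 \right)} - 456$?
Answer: $-5864$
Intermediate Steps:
$C{\left(E \right)} = 1 + E$
$416 C{\left(-14 \right)} - 456 = 416 \left(1 - 14\right) - 456 = 416 \left(-13\right) - 456 = -5408 - 456 = -5864$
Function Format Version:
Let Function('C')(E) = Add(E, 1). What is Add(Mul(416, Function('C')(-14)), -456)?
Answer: -5864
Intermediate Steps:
Function('C')(E) = Add(1, E)
Add(Mul(416, Function('C')(-14)), -456) = Add(Mul(416, Add(1, -14)), -456) = Add(Mul(416, -13), -456) = Add(-5408, -456) = -5864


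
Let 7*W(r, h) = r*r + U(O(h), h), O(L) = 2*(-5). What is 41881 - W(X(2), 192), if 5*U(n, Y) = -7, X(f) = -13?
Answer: 1464997/35 ≈ 41857.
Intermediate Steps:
O(L) = -10
U(n, Y) = -7/5 (U(n, Y) = (1/5)*(-7) = -7/5)
W(r, h) = -1/5 + r**2/7 (W(r, h) = (r*r - 7/5)/7 = (r**2 - 7/5)/7 = (-7/5 + r**2)/7 = -1/5 + r**2/7)
41881 - W(X(2), 192) = 41881 - (-1/5 + (1/7)*(-13)**2) = 41881 - (-1/5 + (1/7)*169) = 41881 - (-1/5 + 169/7) = 41881 - 1*838/35 = 41881 - 838/35 = 1464997/35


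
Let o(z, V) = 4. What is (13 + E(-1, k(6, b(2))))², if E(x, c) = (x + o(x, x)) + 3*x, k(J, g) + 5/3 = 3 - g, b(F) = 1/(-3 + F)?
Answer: 169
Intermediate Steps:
k(J, g) = 4/3 - g (k(J, g) = -5/3 + (3 - g) = 4/3 - g)
E(x, c) = 4 + 4*x (E(x, c) = (x + 4) + 3*x = (4 + x) + 3*x = 4 + 4*x)
(13 + E(-1, k(6, b(2))))² = (13 + (4 + 4*(-1)))² = (13 + (4 - 4))² = (13 + 0)² = 13² = 169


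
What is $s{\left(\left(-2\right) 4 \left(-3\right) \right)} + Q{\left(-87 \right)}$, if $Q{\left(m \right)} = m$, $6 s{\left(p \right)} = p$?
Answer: $-83$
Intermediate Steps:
$s{\left(p \right)} = \frac{p}{6}$
$s{\left(\left(-2\right) 4 \left(-3\right) \right)} + Q{\left(-87 \right)} = \frac{\left(-2\right) 4 \left(-3\right)}{6} - 87 = \frac{\left(-8\right) \left(-3\right)}{6} - 87 = \frac{1}{6} \cdot 24 - 87 = 4 - 87 = -83$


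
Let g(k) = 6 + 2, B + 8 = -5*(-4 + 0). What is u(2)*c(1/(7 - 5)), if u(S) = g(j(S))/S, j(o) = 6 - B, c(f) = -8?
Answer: -32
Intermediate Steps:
B = 12 (B = -8 - 5*(-4 + 0) = -8 - 5*(-4) = -8 + 20 = 12)
j(o) = -6 (j(o) = 6 - 1*12 = 6 - 12 = -6)
g(k) = 8
u(S) = 8/S
u(2)*c(1/(7 - 5)) = (8/2)*(-8) = (8*(½))*(-8) = 4*(-8) = -32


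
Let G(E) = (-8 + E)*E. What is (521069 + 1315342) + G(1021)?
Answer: 2870684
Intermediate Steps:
G(E) = E*(-8 + E)
(521069 + 1315342) + G(1021) = (521069 + 1315342) + 1021*(-8 + 1021) = 1836411 + 1021*1013 = 1836411 + 1034273 = 2870684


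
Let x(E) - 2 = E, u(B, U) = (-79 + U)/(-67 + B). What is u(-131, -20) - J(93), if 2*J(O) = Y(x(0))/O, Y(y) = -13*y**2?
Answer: 145/186 ≈ 0.77957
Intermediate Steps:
u(B, U) = (-79 + U)/(-67 + B)
x(E) = 2 + E
J(O) = -26/O (J(O) = ((-13*(2 + 0)**2)/O)/2 = ((-13*2**2)/O)/2 = ((-13*4)/O)/2 = (-52/O)/2 = -26/O)
u(-131, -20) - J(93) = (-79 - 20)/(-67 - 131) - (-26)/93 = -99/(-198) - (-26)/93 = -1/198*(-99) - 1*(-26/93) = 1/2 + 26/93 = 145/186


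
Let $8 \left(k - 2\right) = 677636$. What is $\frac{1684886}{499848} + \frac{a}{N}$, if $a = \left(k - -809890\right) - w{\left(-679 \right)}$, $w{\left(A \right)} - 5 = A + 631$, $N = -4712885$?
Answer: $\frac{3746745095657}{1177863070740} \approx 3.181$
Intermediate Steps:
$k = \frac{169413}{2}$ ($k = 2 + \frac{1}{8} \cdot 677636 = 2 + \frac{169409}{2} = \frac{169413}{2} \approx 84707.0$)
$w{\left(A \right)} = 636 + A$ ($w{\left(A \right)} = 5 + \left(A + 631\right) = 5 + \left(631 + A\right) = 636 + A$)
$a = \frac{1789279}{2}$ ($a = \left(\frac{169413}{2} - -809890\right) - \left(636 - 679\right) = \left(\frac{169413}{2} + 809890\right) - -43 = \frac{1789193}{2} + 43 = \frac{1789279}{2} \approx 8.9464 \cdot 10^{5}$)
$\frac{1684886}{499848} + \frac{a}{N} = \frac{1684886}{499848} + \frac{1789279}{2 \left(-4712885\right)} = 1684886 \cdot \frac{1}{499848} + \frac{1789279}{2} \left(- \frac{1}{4712885}\right) = \frac{842443}{249924} - \frac{1789279}{9425770} = \frac{3746745095657}{1177863070740}$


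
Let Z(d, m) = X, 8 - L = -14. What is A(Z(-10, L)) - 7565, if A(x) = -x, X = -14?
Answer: -7551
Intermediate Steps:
L = 22 (L = 8 - 1*(-14) = 8 + 14 = 22)
Z(d, m) = -14
A(Z(-10, L)) - 7565 = -1*(-14) - 7565 = 14 - 7565 = -7551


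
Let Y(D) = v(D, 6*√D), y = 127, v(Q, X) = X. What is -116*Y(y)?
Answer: -696*√127 ≈ -7843.5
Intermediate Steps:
Y(D) = 6*√D
-116*Y(y) = -696*√127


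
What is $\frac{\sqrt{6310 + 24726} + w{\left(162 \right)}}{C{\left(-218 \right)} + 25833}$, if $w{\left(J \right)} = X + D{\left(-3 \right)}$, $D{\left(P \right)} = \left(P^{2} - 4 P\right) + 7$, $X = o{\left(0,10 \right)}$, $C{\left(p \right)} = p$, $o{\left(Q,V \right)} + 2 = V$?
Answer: $\frac{36}{25615} + \frac{2 \sqrt{7759}}{25615} \approx 0.008283$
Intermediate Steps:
$o{\left(Q,V \right)} = -2 + V$
$X = 8$ ($X = -2 + 10 = 8$)
$D{\left(P \right)} = 7 + P^{2} - 4 P$
$w{\left(J \right)} = 36$ ($w{\left(J \right)} = 8 + \left(7 + \left(-3\right)^{2} - -12\right) = 8 + \left(7 + 9 + 12\right) = 8 + 28 = 36$)
$\frac{\sqrt{6310 + 24726} + w{\left(162 \right)}}{C{\left(-218 \right)} + 25833} = \frac{\sqrt{6310 + 24726} + 36}{-218 + 25833} = \frac{\sqrt{31036} + 36}{25615} = \left(2 \sqrt{7759} + 36\right) \frac{1}{25615} = \left(36 + 2 \sqrt{7759}\right) \frac{1}{25615} = \frac{36}{25615} + \frac{2 \sqrt{7759}}{25615}$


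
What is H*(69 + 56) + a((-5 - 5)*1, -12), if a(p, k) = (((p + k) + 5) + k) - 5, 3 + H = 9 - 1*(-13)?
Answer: 2341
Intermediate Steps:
H = 19 (H = -3 + (9 - 1*(-13)) = -3 + (9 + 13) = -3 + 22 = 19)
a(p, k) = p + 2*k (a(p, k) = (((k + p) + 5) + k) - 5 = ((5 + k + p) + k) - 5 = (5 + p + 2*k) - 5 = p + 2*k)
H*(69 + 56) + a((-5 - 5)*1, -12) = 19*(69 + 56) + ((-5 - 5)*1 + 2*(-12)) = 19*125 + (-10*1 - 24) = 2375 + (-10 - 24) = 2375 - 34 = 2341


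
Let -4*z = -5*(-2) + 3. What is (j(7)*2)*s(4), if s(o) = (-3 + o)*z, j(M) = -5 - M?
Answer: 78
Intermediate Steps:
z = -13/4 (z = -(-5*(-2) + 3)/4 = -(10 + 3)/4 = -¼*13 = -13/4 ≈ -3.2500)
s(o) = 39/4 - 13*o/4 (s(o) = (-3 + o)*(-13/4) = 39/4 - 13*o/4)
(j(7)*2)*s(4) = ((-5 - 1*7)*2)*(39/4 - 13/4*4) = ((-5 - 7)*2)*(39/4 - 13) = -12*2*(-13/4) = -24*(-13/4) = 78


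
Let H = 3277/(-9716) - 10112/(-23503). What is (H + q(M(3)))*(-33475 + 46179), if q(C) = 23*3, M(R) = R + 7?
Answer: 50110083415848/57088787 ≈ 8.7776e+5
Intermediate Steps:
M(R) = 7 + R
q(C) = 69
H = 21228861/228355148 (H = 3277*(-1/9716) - 10112*(-1/23503) = -3277/9716 + 10112/23503 = 21228861/228355148 ≈ 0.092964)
(H + q(M(3)))*(-33475 + 46179) = (21228861/228355148 + 69)*(-33475 + 46179) = (15777734073/228355148)*12704 = 50110083415848/57088787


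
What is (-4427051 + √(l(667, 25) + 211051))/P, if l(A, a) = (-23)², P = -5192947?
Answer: 4427051/5192947 - 2*√52895/5192947 ≈ 0.85242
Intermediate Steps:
l(A, a) = 529
(-4427051 + √(l(667, 25) + 211051))/P = (-4427051 + √(529 + 211051))/(-5192947) = (-4427051 + √211580)*(-1/5192947) = (-4427051 + 2*√52895)*(-1/5192947) = 4427051/5192947 - 2*√52895/5192947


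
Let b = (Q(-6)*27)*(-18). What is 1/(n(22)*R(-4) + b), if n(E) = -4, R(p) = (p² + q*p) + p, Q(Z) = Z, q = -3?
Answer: 1/2820 ≈ 0.00035461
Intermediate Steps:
R(p) = p² - 2*p (R(p) = (p² - 3*p) + p = p² - 2*p)
b = 2916 (b = -6*27*(-18) = -162*(-18) = 2916)
1/(n(22)*R(-4) + b) = 1/(-(-16)*(-2 - 4) + 2916) = 1/(-(-16)*(-6) + 2916) = 1/(-4*24 + 2916) = 1/(-96 + 2916) = 1/2820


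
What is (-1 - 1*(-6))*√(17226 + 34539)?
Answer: 5*√51765 ≈ 1137.6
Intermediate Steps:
(-1 - 1*(-6))*√(17226 + 34539) = (-1 + 6)*√51765 = 5*√51765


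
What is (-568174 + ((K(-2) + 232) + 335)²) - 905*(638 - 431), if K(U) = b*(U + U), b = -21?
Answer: -331708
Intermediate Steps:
K(U) = -42*U (K(U) = -21*(U + U) = -42*U)
(-568174 + ((K(-2) + 232) + 335)²) - 905*(638 - 431) = (-568174 + ((-42*(-2) + 232) + 335)²) - 905*(638 - 431) = (-568174 + ((84 + 232) + 335)²) - 905*207 = (-568174 + (316 + 335)²) - 187335 = (-568174 + 651²) - 187335 = (-568174 + 423801) - 187335 = -144373 - 187335 = -331708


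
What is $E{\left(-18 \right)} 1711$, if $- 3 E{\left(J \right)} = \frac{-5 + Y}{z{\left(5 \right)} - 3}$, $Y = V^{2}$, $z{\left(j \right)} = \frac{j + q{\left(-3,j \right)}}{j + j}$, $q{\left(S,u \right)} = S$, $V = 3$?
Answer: $\frac{17110}{21} \approx 814.76$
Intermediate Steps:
$z{\left(j \right)} = \frac{-3 + j}{2 j}$ ($z{\left(j \right)} = \frac{j - 3}{j + j} = \frac{-3 + j}{2 j}$)
$Y = 9$ ($Y = 3^{2} = 9$)
$E{\left(J \right)} = \frac{10}{21}$ ($E{\left(J \right)} = - \frac{\left(-5 + 9\right) \frac{1}{\frac{-3 + 5}{2 \cdot 5} - 3}}{3} = - \frac{4 \frac{1}{\frac{1}{2} \cdot \frac{1}{5} \cdot 2 - 3}}{3} = - \frac{4 \frac{1}{\frac{1}{5} - 3}}{3} = - \frac{4 \frac{1}{- \frac{14}{5}}}{3} = - \frac{4 \left(- \frac{5}{14}\right)}{3} = \left(- \frac{1}{3}\right) \left(- \frac{10}{7}\right) = \frac{10}{21}$)
$E{\left(-18 \right)} 1711 = \frac{10}{21} \cdot 1711 = \frac{17110}{21}$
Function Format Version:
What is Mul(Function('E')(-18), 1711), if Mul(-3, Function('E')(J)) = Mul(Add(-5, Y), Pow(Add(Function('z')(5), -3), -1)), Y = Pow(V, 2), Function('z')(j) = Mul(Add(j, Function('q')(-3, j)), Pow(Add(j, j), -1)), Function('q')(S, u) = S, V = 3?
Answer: Rational(17110, 21) ≈ 814.76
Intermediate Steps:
Function('z')(j) = Mul(Rational(1, 2), Pow(j, -1), Add(-3, j)) (Function('z')(j) = Mul(Add(j, -3), Pow(Add(j, j), -1)) = Mul(Add(-3, j), Pow(Mul(2, j), -1)) = Mul(Add(-3, j), Mul(Rational(1, 2), Pow(j, -1))) = Mul(Rational(1, 2), Pow(j, -1), Add(-3, j)))
Y = 9 (Y = Pow(3, 2) = 9)
Function('E')(J) = Rational(10, 21) (Function('E')(J) = Mul(Rational(-1, 3), Mul(Add(-5, 9), Pow(Add(Mul(Rational(1, 2), Pow(5, -1), Add(-3, 5)), -3), -1))) = Mul(Rational(-1, 3), Mul(4, Pow(Add(Mul(Rational(1, 2), Rational(1, 5), 2), -3), -1))) = Mul(Rational(-1, 3), Mul(4, Pow(Add(Rational(1, 5), -3), -1))) = Mul(Rational(-1, 3), Mul(4, Pow(Rational(-14, 5), -1))) = Mul(Rational(-1, 3), Mul(4, Rational(-5, 14))) = Mul(Rational(-1, 3), Rational(-10, 7)) = Rational(10, 21))
Mul(Function('E')(-18), 1711) = Mul(Rational(10, 21), 1711) = Rational(17110, 21)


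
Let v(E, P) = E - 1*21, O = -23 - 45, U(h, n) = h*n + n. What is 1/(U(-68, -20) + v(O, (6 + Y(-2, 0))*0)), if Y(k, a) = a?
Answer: 1/1251 ≈ 0.00079936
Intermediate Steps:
U(h, n) = n + h*n
O = -68
v(E, P) = -21 + E (v(E, P) = E - 21 = -21 + E)
1/(U(-68, -20) + v(O, (6 + Y(-2, 0))*0)) = 1/(-20*(1 - 68) + (-21 - 68)) = 1/(-20*(-67) - 89) = 1/(1340 - 89) = 1/1251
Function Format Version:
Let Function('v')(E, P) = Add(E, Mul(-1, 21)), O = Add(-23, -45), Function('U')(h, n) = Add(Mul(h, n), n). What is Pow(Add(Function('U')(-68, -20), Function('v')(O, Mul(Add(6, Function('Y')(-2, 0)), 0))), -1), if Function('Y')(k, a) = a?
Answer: Rational(1, 1251) ≈ 0.00079936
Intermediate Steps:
Function('U')(h, n) = Add(n, Mul(h, n))
O = -68
Function('v')(E, P) = Add(-21, E) (Function('v')(E, P) = Add(E, -21) = Add(-21, E))
Pow(Add(Function('U')(-68, -20), Function('v')(O, Mul(Add(6, Function('Y')(-2, 0)), 0))), -1) = Pow(Add(Mul(-20, Add(1, -68)), Add(-21, -68)), -1) = Pow(Add(Mul(-20, -67), -89), -1) = Pow(Add(1340, -89), -1) = Pow(1251, -1) = Rational(1, 1251)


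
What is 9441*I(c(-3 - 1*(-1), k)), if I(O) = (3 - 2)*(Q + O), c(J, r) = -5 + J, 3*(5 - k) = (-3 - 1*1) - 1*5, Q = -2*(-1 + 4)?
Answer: -122733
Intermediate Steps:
Q = -6 (Q = -2*3 = -6)
k = 8 (k = 5 - ((-3 - 1*1) - 1*5)/3 = 5 - ((-3 - 1) - 5)/3 = 5 - (-4 - 5)/3 = 5 - ⅓*(-9) = 5 + 3 = 8)
I(O) = -6 + O (I(O) = (3 - 2)*(-6 + O) = 1*(-6 + O) = -6 + O)
9441*I(c(-3 - 1*(-1), k)) = 9441*(-6 + (-5 + (-3 - 1*(-1)))) = 9441*(-6 + (-5 + (-3 + 1))) = 9441*(-6 + (-5 - 2)) = 9441*(-6 - 7) = 9441*(-13) = -122733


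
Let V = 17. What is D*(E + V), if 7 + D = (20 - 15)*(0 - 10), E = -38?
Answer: 1197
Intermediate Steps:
D = -57 (D = -7 + (20 - 15)*(0 - 10) = -7 + 5*(-10) = -7 - 50 = -57)
D*(E + V) = -57*(-38 + 17) = -57*(-21) = 1197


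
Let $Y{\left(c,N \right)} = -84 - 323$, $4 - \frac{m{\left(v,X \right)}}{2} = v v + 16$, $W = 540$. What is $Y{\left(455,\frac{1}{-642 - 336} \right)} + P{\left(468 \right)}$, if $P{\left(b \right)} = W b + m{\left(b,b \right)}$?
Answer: $-185759$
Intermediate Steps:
$m{\left(v,X \right)} = -24 - 2 v^{2}$ ($m{\left(v,X \right)} = 8 - 2 \left(v v + 16\right) = 8 - 2 \left(v^{2} + 16\right) = 8 - 2 \left(16 + v^{2}\right) = 8 - \left(32 + 2 v^{2}\right) = -24 - 2 v^{2}$)
$P{\left(b \right)} = -24 - 2 b^{2} + 540 b$ ($P{\left(b \right)} = 540 b - \left(24 + 2 b^{2}\right) = -24 - 2 b^{2} + 540 b$)
$Y{\left(c,N \right)} = -407$
$Y{\left(455,\frac{1}{-642 - 336} \right)} + P{\left(468 \right)} = -407 - \left(-252696 + 438048\right) = -407 - 185352 = -185759$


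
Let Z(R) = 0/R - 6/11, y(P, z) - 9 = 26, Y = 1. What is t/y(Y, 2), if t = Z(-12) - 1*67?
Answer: -743/385 ≈ -1.9299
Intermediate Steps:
y(P, z) = 35 (y(P, z) = 9 + 26 = 35)
Z(R) = -6/11 (Z(R) = 0 - 6*1/11 = 0 - 6/11 = -6/11)
t = -743/11 (t = -6/11 - 1*67 = -6/11 - 67 = -743/11 ≈ -67.545)
t/y(Y, 2) = -743/11/35 = -743/11*1/35 = -743/385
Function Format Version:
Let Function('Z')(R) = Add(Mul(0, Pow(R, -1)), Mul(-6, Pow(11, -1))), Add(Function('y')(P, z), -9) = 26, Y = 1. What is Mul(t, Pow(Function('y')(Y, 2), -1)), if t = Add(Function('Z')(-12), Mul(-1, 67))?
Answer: Rational(-743, 385) ≈ -1.9299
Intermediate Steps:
Function('y')(P, z) = 35 (Function('y')(P, z) = Add(9, 26) = 35)
Function('Z')(R) = Rational(-6, 11) (Function('Z')(R) = Add(0, Mul(-6, Rational(1, 11))) = Add(0, Rational(-6, 11)) = Rational(-6, 11))
t = Rational(-743, 11) (t = Add(Rational(-6, 11), Mul(-1, 67)) = Add(Rational(-6, 11), -67) = Rational(-743, 11) ≈ -67.545)
Mul(t, Pow(Function('y')(Y, 2), -1)) = Mul(Rational(-743, 11), Pow(35, -1)) = Mul(Rational(-743, 11), Rational(1, 35)) = Rational(-743, 385)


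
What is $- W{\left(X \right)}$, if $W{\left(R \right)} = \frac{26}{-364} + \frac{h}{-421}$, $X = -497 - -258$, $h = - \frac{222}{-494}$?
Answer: $\frac{105541}{1455818} \approx 0.072496$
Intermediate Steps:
$h = \frac{111}{247}$ ($h = \left(-222\right) \left(- \frac{1}{494}\right) = \frac{111}{247} \approx 0.44939$)
$X = -239$ ($X = -497 + 258 = -239$)
$W{\left(R \right)} = - \frac{105541}{1455818}$ ($W{\left(R \right)} = \frac{26}{-364} + \frac{111}{247 \left(-421\right)} = 26 \left(- \frac{1}{364}\right) + \frac{111}{247} \left(- \frac{1}{421}\right) = - \frac{1}{14} - \frac{111}{103987} = - \frac{105541}{1455818}$)
$- W{\left(X \right)} = \left(-1\right) \left(- \frac{105541}{1455818}\right) = \frac{105541}{1455818}$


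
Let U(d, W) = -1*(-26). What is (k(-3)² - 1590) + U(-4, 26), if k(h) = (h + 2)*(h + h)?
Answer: -1528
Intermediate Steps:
U(d, W) = 26
k(h) = 2*h*(2 + h) (k(h) = (2 + h)*(2*h) = 2*h*(2 + h))
(k(-3)² - 1590) + U(-4, 26) = ((2*(-3)*(2 - 3))² - 1590) + 26 = ((2*(-3)*(-1))² - 1590) + 26 = (6² - 1590) + 26 = (36 - 1590) + 26 = -1554 + 26 = -1528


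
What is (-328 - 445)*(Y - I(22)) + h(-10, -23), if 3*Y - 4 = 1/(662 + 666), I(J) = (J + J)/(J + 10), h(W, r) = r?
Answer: 11971/1328 ≈ 9.0143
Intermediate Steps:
I(J) = 2*J/(10 + J) (I(J) = (2*J)/(10 + J) = 2*J/(10 + J))
Y = 1771/1328 (Y = 4/3 + 1/(3*(662 + 666)) = 4/3 + (⅓)/1328 = 4/3 + (⅓)*(1/1328) = 4/3 + 1/3984 = 1771/1328 ≈ 1.3336)
(-328 - 445)*(Y - I(22)) + h(-10, -23) = (-328 - 445)*(1771/1328 - 2*22/(10 + 22)) - 23 = -773*(1771/1328 - 2*22/32) - 23 = -773*(1771/1328 - 1*11/8) - 23 = -773*(1771/1328 - 11/8) - 23 = -773*(-55/1328) - 23 = 42515/1328 - 23 = 11971/1328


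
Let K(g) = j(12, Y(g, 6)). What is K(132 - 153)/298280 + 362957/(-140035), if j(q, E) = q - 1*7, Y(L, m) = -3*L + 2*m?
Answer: -3093203251/1193418280 ≈ -2.5919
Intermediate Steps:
j(q, E) = -7 + q (j(q, E) = q - 7 = -7 + q)
K(g) = 5 (K(g) = -7 + 12 = 5)
K(132 - 153)/298280 + 362957/(-140035) = 5/298280 + 362957/(-140035) = 5*(1/298280) + 362957*(-1/140035) = 1/59656 - 51851/20005 = -3093203251/1193418280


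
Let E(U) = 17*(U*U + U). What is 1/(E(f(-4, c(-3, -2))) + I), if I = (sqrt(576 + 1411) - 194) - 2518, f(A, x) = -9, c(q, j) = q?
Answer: -1488/2212157 - sqrt(1987)/2212157 ≈ -0.00069280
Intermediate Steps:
E(U) = 17*U + 17*U**2 (E(U) = 17*(U**2 + U) = 17*(U + U**2) = 17*U + 17*U**2)
I = -2712 + sqrt(1987) (I = (sqrt(1987) - 194) - 2518 = (-194 + sqrt(1987)) - 2518 = -2712 + sqrt(1987) ≈ -2667.4)
1/(E(f(-4, c(-3, -2))) + I) = 1/(17*(-9)*(1 - 9) + (-2712 + sqrt(1987))) = 1/(17*(-9)*(-8) + (-2712 + sqrt(1987))) = 1/(1224 + (-2712 + sqrt(1987))) = 1/(-1488 + sqrt(1987))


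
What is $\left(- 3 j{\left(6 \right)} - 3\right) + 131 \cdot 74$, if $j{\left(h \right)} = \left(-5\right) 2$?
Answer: $9721$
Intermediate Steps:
$j{\left(h \right)} = -10$
$\left(- 3 j{\left(6 \right)} - 3\right) + 131 \cdot 74 = \left(\left(-3\right) \left(-10\right) - 3\right) + 131 \cdot 74 = \left(30 - 3\right) + 9694 = 27 + 9694 = 9721$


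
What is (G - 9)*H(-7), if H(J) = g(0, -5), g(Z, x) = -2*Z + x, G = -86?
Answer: 475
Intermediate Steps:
g(Z, x) = x - 2*Z
H(J) = -5 (H(J) = -5 - 2*0 = -5 + 0 = -5)
(G - 9)*H(-7) = (-86 - 9)*(-5) = -95*(-5) = 475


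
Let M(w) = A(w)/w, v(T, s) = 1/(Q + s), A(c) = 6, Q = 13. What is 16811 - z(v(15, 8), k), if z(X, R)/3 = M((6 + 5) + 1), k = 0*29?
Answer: 33619/2 ≈ 16810.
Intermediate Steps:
v(T, s) = 1/(13 + s)
M(w) = 6/w
k = 0
z(X, R) = 3/2 (z(X, R) = 3*(6/((6 + 5) + 1)) = 3*(6/(11 + 1)) = 3*(6/12) = 3*(6*(1/12)) = 3*(1/2) = 3/2)
16811 - z(v(15, 8), k) = 16811 - 1*3/2 = 16811 - 3/2 = 33619/2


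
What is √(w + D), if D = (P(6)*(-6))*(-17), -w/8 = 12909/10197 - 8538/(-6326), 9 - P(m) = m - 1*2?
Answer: 17*√195604259667630/10751037 ≈ 22.115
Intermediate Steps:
P(m) = 11 - m (P(m) = 9 - (m - 1*2) = 9 - (m - 2) = 9 - (-2 + m) = 9 + (2 - m) = 11 - m)
w = -224965760/10751037 (w = -8*(12909/10197 - 8538/(-6326)) = -8*(12909*(1/10197) - 8538*(-1/6326)) = -8*(4303/3399 + 4269/3163) = -8*28120720/10751037 = -224965760/10751037 ≈ -20.925)
D = 510 (D = ((11 - 1*6)*(-6))*(-17) = ((11 - 6)*(-6))*(-17) = (5*(-6))*(-17) = -30*(-17) = 510)
√(w + D) = √(-224965760/10751037 + 510) = √(5258063110/10751037) = 17*√195604259667630/10751037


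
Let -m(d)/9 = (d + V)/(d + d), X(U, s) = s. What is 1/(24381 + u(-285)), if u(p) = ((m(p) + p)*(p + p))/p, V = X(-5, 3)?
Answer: 95/2261199 ≈ 4.2013e-5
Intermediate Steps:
V = 3
m(d) = -9*(3 + d)/(2*d) (m(d) = -9*(d + 3)/(d + d) = -9*(3 + d)/(2*d))
u(p) = 2*p + 9*(-3 - p)/p (u(p) = ((9*(-3 - p)/(2*p) + p)*(p + p))/p = ((p + 9*(-3 - p)/(2*p))*(2*p))/p = (2*p*(p + 9*(-3 - p)/(2*p)))/p = 2*p + 9*(-3 - p)/p)
1/(24381 + u(-285)) = 1/(24381 + (-9 - 27/(-285) + 2*(-285))) = 1/(24381 + (-9 - 27*(-1/285) - 570)) = 1/(24381 + (-9 + 9/95 - 570)) = 1/(24381 - 54996/95) = 1/(2261199/95) = 95/2261199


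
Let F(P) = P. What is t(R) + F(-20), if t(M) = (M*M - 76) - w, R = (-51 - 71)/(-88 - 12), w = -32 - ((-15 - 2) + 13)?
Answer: -166279/2500 ≈ -66.512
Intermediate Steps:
w = -28 (w = -32 - (-17 + 13) = -32 - 1*(-4) = -32 + 4 = -28)
R = 61/50 (R = -122/(-100) = -122*(-1/100) = 61/50 ≈ 1.2200)
t(M) = -48 + M² (t(M) = (M*M - 76) - 1*(-28) = (M² - 76) + 28 = (-76 + M²) + 28 = -48 + M²)
t(R) + F(-20) = (-48 + (61/50)²) - 20 = (-48 + 3721/2500) - 20 = -116279/2500 - 20 = -166279/2500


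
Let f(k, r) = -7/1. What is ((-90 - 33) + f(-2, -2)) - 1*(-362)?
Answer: 232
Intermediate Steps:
f(k, r) = -7 (f(k, r) = -7*1 = -7)
((-90 - 33) + f(-2, -2)) - 1*(-362) = ((-90 - 33) - 7) - 1*(-362) = (-123 - 7) + 362 = -130 + 362 = 232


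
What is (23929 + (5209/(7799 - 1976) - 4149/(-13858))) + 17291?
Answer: 3326349769429/80695134 ≈ 41221.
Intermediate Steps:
(23929 + (5209/(7799 - 1976) - 4149/(-13858))) + 17291 = (23929 + (5209/5823 - 4149*(-1/13858))) + 17291 = (23929 + (5209*(1/5823) + 4149/13858)) + 17291 = (23929 + (5209/5823 + 4149/13858)) + 17291 = (23929 + 96345949/80695134) + 17291 = 1931050207435/80695134 + 17291 = 3326349769429/80695134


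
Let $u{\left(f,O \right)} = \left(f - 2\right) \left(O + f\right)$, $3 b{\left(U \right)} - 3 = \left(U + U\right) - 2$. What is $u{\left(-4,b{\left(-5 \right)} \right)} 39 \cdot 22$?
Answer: $36036$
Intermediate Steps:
$b{\left(U \right)} = \frac{1}{3} + \frac{2 U}{3}$ ($b{\left(U \right)} = 1 + \frac{\left(U + U\right) - 2}{3} = 1 + \frac{2 U - 2}{3} = 1 + \frac{-2 + 2 U}{3} = 1 + \left(- \frac{2}{3} + \frac{2 U}{3}\right) = \frac{1}{3} + \frac{2 U}{3}$)
$u{\left(f,O \right)} = \left(-2 + f\right) \left(O + f\right)$
$u{\left(-4,b{\left(-5 \right)} \right)} 39 \cdot 22 = \left(\left(-4\right)^{2} - 2 \left(\frac{1}{3} + \frac{2}{3} \left(-5\right)\right) - -8 + \left(\frac{1}{3} + \frac{2}{3} \left(-5\right)\right) \left(-4\right)\right) 39 \cdot 22 = \left(16 - 2 \left(\frac{1}{3} - \frac{10}{3}\right) + 8 + \left(\frac{1}{3} - \frac{10}{3}\right) \left(-4\right)\right) 39 \cdot 22 = \left(16 - -6 + 8 - -12\right) 39 \cdot 22 = \left(16 + 6 + 8 + 12\right) 39 \cdot 22 = 42 \cdot 39 \cdot 22 = 1638 \cdot 22 = 36036$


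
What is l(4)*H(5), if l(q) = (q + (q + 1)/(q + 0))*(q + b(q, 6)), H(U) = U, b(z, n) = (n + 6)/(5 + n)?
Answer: 1470/11 ≈ 133.64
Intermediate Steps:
b(z, n) = (6 + n)/(5 + n)
l(q) = (12/11 + q)*(q + (1 + q)/q) (l(q) = (q + (q + 1)/(q + 0))*(q + (6 + 6)/(5 + 6)) = (q + (1 + q)/q)*(q + 12/11) = (q + (1 + q)/q)*(12/11 + q) = (12/11 + q)*(q + (1 + q)/q))
l(4)*H(5) = ((1/11)*(12 + 4*(23 + 11*4² + 23*4))/4)*5 = ((1/11)*(¼)*(12 + 4*(23 + 11*16 + 92)))*5 = ((1/11)*(¼)*(12 + 4*(23 + 176 + 92)))*5 = ((1/11)*(¼)*(12 + 4*291))*5 = ((1/11)*(¼)*(12 + 1164))*5 = ((1/11)*(¼)*1176)*5 = (294/11)*5 = 1470/11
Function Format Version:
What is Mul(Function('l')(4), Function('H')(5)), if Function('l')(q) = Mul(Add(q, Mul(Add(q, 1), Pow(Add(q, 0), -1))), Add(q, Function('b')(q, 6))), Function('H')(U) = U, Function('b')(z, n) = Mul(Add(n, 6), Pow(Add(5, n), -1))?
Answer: Rational(1470, 11) ≈ 133.64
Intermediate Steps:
Function('b')(z, n) = Mul(Pow(Add(5, n), -1), Add(6, n)) (Function('b')(z, n) = Mul(Add(6, n), Pow(Add(5, n), -1)) = Mul(Pow(Add(5, n), -1), Add(6, n)))
Function('l')(q) = Mul(Add(Rational(12, 11), q), Add(q, Mul(Pow(q, -1), Add(1, q)))) (Function('l')(q) = Mul(Add(q, Mul(Add(q, 1), Pow(Add(q, 0), -1))), Add(q, Mul(Pow(Add(5, 6), -1), Add(6, 6)))) = Mul(Add(q, Mul(Add(1, q), Pow(q, -1))), Add(q, Mul(Pow(11, -1), 12))) = Mul(Add(q, Mul(Pow(q, -1), Add(1, q))), Add(q, Mul(Rational(1, 11), 12))) = Mul(Add(q, Mul(Pow(q, -1), Add(1, q))), Add(q, Rational(12, 11))) = Mul(Add(q, Mul(Pow(q, -1), Add(1, q))), Add(Rational(12, 11), q)) = Mul(Add(Rational(12, 11), q), Add(q, Mul(Pow(q, -1), Add(1, q)))))
Mul(Function('l')(4), Function('H')(5)) = Mul(Mul(Rational(1, 11), Pow(4, -1), Add(12, Mul(4, Add(23, Mul(11, Pow(4, 2)), Mul(23, 4))))), 5) = Mul(Mul(Rational(1, 11), Rational(1, 4), Add(12, Mul(4, Add(23, Mul(11, 16), 92)))), 5) = Mul(Mul(Rational(1, 11), Rational(1, 4), Add(12, Mul(4, Add(23, 176, 92)))), 5) = Mul(Mul(Rational(1, 11), Rational(1, 4), Add(12, Mul(4, 291))), 5) = Mul(Mul(Rational(1, 11), Rational(1, 4), Add(12, 1164)), 5) = Mul(Mul(Rational(1, 11), Rational(1, 4), 1176), 5) = Mul(Rational(294, 11), 5) = Rational(1470, 11)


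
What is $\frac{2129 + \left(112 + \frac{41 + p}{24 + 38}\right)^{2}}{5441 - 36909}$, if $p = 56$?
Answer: $- \frac{57759557}{120962992} \approx -0.4775$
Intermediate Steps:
$\frac{2129 + \left(112 + \frac{41 + p}{24 + 38}\right)^{2}}{5441 - 36909} = \frac{2129 + \left(112 + \frac{41 + 56}{24 + 38}\right)^{2}}{5441 - 36909} = \frac{2129 + \left(112 + \frac{97}{62}\right)^{2}}{-31468} = \left(2129 + \left(112 + 97 \cdot \frac{1}{62}\right)^{2}\right) \left(- \frac{1}{31468}\right) = \left(2129 + \left(112 + \frac{97}{62}\right)^{2}\right) \left(- \frac{1}{31468}\right) = \left(2129 + \left(\frac{7041}{62}\right)^{2}\right) \left(- \frac{1}{31468}\right) = \left(2129 + \frac{49575681}{3844}\right) \left(- \frac{1}{31468}\right) = \frac{57759557}{3844} \left(- \frac{1}{31468}\right) = - \frac{57759557}{120962992}$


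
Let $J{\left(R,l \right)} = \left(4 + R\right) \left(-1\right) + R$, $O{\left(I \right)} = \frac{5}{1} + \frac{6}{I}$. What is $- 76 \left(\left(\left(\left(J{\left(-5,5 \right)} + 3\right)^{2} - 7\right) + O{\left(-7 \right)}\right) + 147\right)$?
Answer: $- \frac{77216}{7} \approx -11031.0$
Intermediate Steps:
$O{\left(I \right)} = 5 + \frac{6}{I}$ ($O{\left(I \right)} = 5 \cdot 1 + \frac{6}{I} = 5 + \frac{6}{I}$)
$J{\left(R,l \right)} = -4$ ($J{\left(R,l \right)} = \left(-4 - R\right) + R = -4$)
$- 76 \left(\left(\left(\left(J{\left(-5,5 \right)} + 3\right)^{2} - 7\right) + O{\left(-7 \right)}\right) + 147\right) = - 76 \left(\left(\left(\left(-4 + 3\right)^{2} - 7\right) + \left(5 + \frac{6}{-7}\right)\right) + 147\right) = - 76 \left(\left(\left(\left(-1\right)^{2} - 7\right) + \left(5 + 6 \left(- \frac{1}{7}\right)\right)\right) + 147\right) = - 76 \left(\left(\left(1 - 7\right) + \left(5 - \frac{6}{7}\right)\right) + 147\right) = - 76 \left(\left(-6 + \frac{29}{7}\right) + 147\right) = - 76 \left(- \frac{13}{7} + 147\right) = \left(-76\right) \frac{1016}{7} = - \frac{77216}{7}$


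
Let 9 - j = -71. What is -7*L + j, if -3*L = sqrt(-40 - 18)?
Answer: 80 + 7*I*sqrt(58)/3 ≈ 80.0 + 17.77*I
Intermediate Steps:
j = 80 (j = 9 - 1*(-71) = 9 + 71 = 80)
L = -I*sqrt(58)/3 (L = -sqrt(-40 - 18)/3 = -I*sqrt(58)/3 ≈ -2.5386*I)
-7*L + j = -(-7)*I*sqrt(58)/3 + 80 = 7*I*sqrt(58)/3 + 80 = 80 + 7*I*sqrt(58)/3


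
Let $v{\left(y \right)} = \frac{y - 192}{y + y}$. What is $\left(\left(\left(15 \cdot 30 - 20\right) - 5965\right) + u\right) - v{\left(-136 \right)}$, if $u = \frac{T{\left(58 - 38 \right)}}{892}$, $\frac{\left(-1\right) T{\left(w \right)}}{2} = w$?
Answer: $- \frac{41975853}{7582} \approx -5536.3$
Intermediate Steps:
$T{\left(w \right)} = - 2 w$
$v{\left(y \right)} = \frac{-192 + y}{2 y}$
$u = - \frac{10}{223}$ ($u = \frac{\left(-2\right) \left(58 - 38\right)}{892} = \left(-2\right) 20 \cdot \frac{1}{892} = \left(-40\right) \frac{1}{892} = - \frac{10}{223} \approx -0.044843$)
$\left(\left(\left(15 \cdot 30 - 20\right) - 5965\right) + u\right) - v{\left(-136 \right)} = \left(\left(\left(15 \cdot 30 - 20\right) - 5965\right) - \frac{10}{223}\right) - \frac{-192 - 136}{2 \left(-136\right)} = \left(\left(\left(450 - 20\right) - 5965\right) - \frac{10}{223}\right) - \frac{1}{2} \left(- \frac{1}{136}\right) \left(-328\right) = \left(\left(430 - 5965\right) - \frac{10}{223}\right) - \frac{41}{34} = \left(-5535 - \frac{10}{223}\right) - \frac{41}{34} = - \frac{1234315}{223} - \frac{41}{34} = - \frac{41975853}{7582}$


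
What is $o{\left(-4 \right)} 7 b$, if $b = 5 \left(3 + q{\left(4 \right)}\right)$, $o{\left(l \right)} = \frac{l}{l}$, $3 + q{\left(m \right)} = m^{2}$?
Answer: $560$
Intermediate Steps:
$q{\left(m \right)} = -3 + m^{2}$
$o{\left(l \right)} = 1$
$b = 80$ ($b = 5 \left(3 - \left(3 - 4^{2}\right)\right) = 5 \left(3 + \left(-3 + 16\right)\right) = 5 \left(3 + 13\right) = 5 \cdot 16 = 80$)
$o{\left(-4 \right)} 7 b = 1 \cdot 7 \cdot 80 = 7 \cdot 80 = 560$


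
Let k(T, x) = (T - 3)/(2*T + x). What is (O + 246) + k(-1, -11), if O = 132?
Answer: 4918/13 ≈ 378.31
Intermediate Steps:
k(T, x) = (-3 + T)/(x + 2*T)
(O + 246) + k(-1, -11) = (132 + 246) + (-3 - 1)/(-11 + 2*(-1)) = 378 - 4/(-11 - 2) = 378 - 4/(-13) = 378 - 1/13*(-4) = 378 + 4/13 = 4918/13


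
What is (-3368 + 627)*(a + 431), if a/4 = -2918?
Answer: 30811581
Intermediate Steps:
a = -11672 (a = 4*(-2918) = -11672)
(-3368 + 627)*(a + 431) = (-3368 + 627)*(-11672 + 431) = -2741*(-11241) = 30811581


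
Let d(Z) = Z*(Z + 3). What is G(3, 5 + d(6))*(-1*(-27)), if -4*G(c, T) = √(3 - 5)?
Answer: -27*I*√2/4 ≈ -9.5459*I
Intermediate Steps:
d(Z) = Z*(3 + Z)
G(c, T) = -I*√2/4 (G(c, T) = -√(3 - 5)/4 = -I*√2/4)
G(3, 5 + d(6))*(-1*(-27)) = (-I*√2/4)*(-1*(-27)) = -I*√2/4*27 = -27*I*√2/4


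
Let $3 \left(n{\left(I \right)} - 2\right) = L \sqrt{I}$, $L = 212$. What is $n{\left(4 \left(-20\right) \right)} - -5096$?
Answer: $5098 + \frac{848 i \sqrt{5}}{3} \approx 5098.0 + 632.06 i$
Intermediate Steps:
$n{\left(I \right)} = 2 + \frac{212 \sqrt{I}}{3}$
$n{\left(4 \left(-20\right) \right)} - -5096 = \left(2 + \frac{212 \sqrt{4 \left(-20\right)}}{3}\right) - -5096 = \left(2 + \frac{212 \sqrt{-80}}{3}\right) + 5096 = \left(2 + \frac{212 \cdot 4 i \sqrt{5}}{3}\right) + 5096 = \left(2 + \frac{848 i \sqrt{5}}{3}\right) + 5096 = 5098 + \frac{848 i \sqrt{5}}{3}$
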